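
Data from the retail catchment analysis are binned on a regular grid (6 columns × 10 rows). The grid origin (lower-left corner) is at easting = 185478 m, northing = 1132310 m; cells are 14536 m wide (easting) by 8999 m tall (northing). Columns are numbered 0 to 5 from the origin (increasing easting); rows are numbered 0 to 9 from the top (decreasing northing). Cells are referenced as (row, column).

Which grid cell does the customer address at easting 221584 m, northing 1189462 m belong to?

Column index: ⌊(221584 − 185478) / 14536⌋ = ⌊2.484⌋ = 2
Row offset from origin: ⌊(1189462 − 1132310) / 8999⌋ = ⌊6.351⌋ = 6 → row 3 (counted from top)

(3, 2)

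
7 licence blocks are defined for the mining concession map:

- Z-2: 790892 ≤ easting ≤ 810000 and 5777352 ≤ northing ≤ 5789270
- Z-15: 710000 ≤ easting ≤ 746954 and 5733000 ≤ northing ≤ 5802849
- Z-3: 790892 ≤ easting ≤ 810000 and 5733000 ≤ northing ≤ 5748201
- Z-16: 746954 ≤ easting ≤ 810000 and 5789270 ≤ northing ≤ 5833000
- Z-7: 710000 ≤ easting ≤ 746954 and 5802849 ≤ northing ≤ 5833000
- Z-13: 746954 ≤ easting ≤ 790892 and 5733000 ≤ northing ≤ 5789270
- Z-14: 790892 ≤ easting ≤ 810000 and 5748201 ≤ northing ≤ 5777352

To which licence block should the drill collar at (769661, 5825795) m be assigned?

Z-16

The point has easting = 769661 and northing = 5825795.
Only Z-16 satisfies 746954 ≤ easting ≤ 810000 and 5789270 ≤ northing ≤ 5833000.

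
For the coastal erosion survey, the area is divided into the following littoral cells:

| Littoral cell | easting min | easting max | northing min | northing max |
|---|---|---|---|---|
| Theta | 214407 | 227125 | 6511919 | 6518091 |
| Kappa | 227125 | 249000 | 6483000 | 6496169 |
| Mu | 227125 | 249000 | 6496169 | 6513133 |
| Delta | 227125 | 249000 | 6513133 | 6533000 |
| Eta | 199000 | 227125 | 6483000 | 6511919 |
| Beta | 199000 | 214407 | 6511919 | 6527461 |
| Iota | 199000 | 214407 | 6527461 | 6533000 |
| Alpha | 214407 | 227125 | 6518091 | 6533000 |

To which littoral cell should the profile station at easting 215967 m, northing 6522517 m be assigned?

The point has easting = 215967 and northing = 6522517.
Only Alpha satisfies 214407 ≤ easting ≤ 227125 and 6518091 ≤ northing ≤ 6533000.

Alpha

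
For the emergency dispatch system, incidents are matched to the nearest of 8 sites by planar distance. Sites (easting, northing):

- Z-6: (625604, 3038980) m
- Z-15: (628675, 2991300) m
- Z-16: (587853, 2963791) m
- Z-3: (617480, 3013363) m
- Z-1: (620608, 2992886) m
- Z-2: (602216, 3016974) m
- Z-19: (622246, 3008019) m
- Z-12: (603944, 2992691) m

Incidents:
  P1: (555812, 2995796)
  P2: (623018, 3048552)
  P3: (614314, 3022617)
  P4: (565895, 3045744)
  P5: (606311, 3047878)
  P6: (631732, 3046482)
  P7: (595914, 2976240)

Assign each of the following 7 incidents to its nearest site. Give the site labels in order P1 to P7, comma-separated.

Z-16, Z-6, Z-3, Z-2, Z-6, Z-6, Z-16

P1 → Z-16 (d²=2050945706.00)
P2 → Z-6 (d²=98310580.00)
P3 → Z-3 (d²=95660072.00)
P4 → Z-2 (d²=2146927941.00)
P5 → Z-6 (d²=451394253.00)
P6 → Z-6 (d²=93832388.00)
P7 → Z-16 (d²=219957322.00)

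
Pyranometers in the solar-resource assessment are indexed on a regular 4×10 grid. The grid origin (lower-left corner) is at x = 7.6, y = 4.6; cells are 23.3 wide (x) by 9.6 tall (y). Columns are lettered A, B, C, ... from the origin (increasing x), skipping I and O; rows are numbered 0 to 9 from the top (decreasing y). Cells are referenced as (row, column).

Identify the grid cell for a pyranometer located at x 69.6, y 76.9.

(2, C)

Column index: ⌊(69.6 − 7.6) / 23.3⌋ = ⌊2.661⌋ = 2 → column C
Row offset from origin: ⌊(76.9 − 4.6) / 9.6⌋ = ⌊7.531⌋ = 7 → row 2 (counted from top)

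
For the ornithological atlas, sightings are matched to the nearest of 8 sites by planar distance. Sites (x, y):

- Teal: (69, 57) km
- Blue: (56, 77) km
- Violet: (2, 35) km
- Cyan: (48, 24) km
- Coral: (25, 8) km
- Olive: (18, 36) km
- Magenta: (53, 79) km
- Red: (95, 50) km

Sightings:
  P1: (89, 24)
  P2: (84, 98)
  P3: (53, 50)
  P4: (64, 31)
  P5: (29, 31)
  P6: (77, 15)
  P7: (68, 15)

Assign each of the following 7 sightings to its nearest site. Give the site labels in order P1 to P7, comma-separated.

Red, Blue, Teal, Cyan, Olive, Cyan, Cyan

P1 → Red (d²=712.00)
P2 → Blue (d²=1225.00)
P3 → Teal (d²=305.00)
P4 → Cyan (d²=305.00)
P5 → Olive (d²=146.00)
P6 → Cyan (d²=922.00)
P7 → Cyan (d²=481.00)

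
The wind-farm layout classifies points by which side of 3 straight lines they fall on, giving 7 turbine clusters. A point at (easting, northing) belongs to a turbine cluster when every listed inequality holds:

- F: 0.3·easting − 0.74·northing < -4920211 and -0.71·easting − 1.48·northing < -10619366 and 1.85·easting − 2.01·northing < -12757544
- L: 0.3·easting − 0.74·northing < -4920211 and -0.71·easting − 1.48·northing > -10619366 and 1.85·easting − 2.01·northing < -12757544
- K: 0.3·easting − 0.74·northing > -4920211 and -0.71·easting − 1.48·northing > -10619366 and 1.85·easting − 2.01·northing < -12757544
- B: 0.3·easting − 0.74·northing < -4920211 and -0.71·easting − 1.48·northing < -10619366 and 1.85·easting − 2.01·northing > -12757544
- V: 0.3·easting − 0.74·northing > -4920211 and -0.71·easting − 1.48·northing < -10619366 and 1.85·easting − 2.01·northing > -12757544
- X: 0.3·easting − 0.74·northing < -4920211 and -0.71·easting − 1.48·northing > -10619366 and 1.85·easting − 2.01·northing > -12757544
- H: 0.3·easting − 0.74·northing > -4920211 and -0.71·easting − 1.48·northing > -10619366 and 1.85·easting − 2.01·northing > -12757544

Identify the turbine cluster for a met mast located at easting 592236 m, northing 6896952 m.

0.3·592236 − 0.74·6896952 = -4926073.680, which is < -4920211
-0.71·592236 − 1.48·6896952 = -10627976.520, which is < -10619366
1.85·592236 − 2.01·6896952 = -12767236.920, which is < -12757544
This sign pattern matches F.

F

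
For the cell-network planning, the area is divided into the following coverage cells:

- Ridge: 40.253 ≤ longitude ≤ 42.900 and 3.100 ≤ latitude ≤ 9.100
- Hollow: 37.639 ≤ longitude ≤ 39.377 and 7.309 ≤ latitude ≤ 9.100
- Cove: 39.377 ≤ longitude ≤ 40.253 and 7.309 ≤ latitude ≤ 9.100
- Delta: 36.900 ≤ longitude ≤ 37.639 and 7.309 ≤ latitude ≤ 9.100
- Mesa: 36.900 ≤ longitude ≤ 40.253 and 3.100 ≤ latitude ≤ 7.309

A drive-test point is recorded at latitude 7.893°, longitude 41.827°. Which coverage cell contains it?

The point has longitude = 41.827 and latitude = 7.893.
Only Ridge satisfies 40.253 ≤ longitude ≤ 42.900 and 3.100 ≤ latitude ≤ 9.100.

Ridge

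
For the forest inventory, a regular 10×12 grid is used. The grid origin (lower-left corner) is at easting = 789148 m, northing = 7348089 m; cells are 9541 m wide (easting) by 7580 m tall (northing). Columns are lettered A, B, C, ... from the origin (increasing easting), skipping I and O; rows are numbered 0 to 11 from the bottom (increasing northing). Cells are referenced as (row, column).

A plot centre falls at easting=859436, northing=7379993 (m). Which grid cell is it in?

(4, H)

Column index: ⌊(859436 − 789148) / 9541⌋ = ⌊7.367⌋ = 7 → column H
Row offset from origin: ⌊(7379993 − 7348089) / 7580⌋ = ⌊4.209⌋ = 4 → row 4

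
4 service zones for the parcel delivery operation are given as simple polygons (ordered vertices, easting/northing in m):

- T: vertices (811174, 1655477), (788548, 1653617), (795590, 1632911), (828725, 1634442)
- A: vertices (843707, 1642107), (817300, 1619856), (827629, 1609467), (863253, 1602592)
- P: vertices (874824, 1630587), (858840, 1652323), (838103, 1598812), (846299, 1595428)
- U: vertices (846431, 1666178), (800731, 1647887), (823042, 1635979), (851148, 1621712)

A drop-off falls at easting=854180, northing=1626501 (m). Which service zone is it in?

P

Cast a ray rightward from (854180, 1626501). For each polygon, the edges (by vertex number in listed order) whose endpoints lie on opposite sides of northing = 1626501, where each meets that height, and whether that is right or left of the point:
T: no edge straddles that height → 0 crossings.
A: 1–2 at easting≈825186.1 (left), 4–1 at easting≈851426.5 (left) → 0 crossings.
P: 2–3 at easting≈848833.3 (left), 4–1 at easting≈871509.0 (right) → 1 crossing.
U: 3–4 at easting≈841713.7 (left), 4–1 at easting≈850640.0 (left) → 0 crossings.
Only P has an odd count, so the point is inside P.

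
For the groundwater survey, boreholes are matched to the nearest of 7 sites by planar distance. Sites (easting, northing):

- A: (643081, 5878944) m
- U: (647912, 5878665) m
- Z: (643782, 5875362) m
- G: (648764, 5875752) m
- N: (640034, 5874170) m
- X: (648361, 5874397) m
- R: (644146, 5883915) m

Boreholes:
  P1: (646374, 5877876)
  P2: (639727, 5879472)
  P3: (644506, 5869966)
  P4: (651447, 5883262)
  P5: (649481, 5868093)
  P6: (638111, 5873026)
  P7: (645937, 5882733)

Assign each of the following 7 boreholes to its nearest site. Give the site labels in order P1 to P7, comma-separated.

U, A, Z, U, X, N, R

P1 → U (d²=2987965.00)
P2 → A (d²=11528100.00)
P3 → Z (d²=29640992.00)
P4 → U (d²=33628634.00)
P5 → X (d²=40994816.00)
P6 → N (d²=5006665.00)
P7 → R (d²=4604805.00)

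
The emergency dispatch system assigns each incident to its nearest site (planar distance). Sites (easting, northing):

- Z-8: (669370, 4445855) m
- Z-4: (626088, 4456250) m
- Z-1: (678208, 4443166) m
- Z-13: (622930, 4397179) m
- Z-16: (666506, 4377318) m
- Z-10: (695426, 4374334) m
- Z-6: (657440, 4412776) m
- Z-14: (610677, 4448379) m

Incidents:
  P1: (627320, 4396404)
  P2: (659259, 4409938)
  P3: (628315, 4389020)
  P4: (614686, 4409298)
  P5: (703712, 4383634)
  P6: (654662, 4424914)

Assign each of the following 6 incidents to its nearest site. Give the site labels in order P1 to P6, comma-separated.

Z-13, Z-6, Z-13, Z-13, Z-10, Z-6

P1 → Z-13 (d²=19872725.00)
P2 → Z-6 (d²=11363005.00)
P3 → Z-13 (d²=95567506.00)
P4 → Z-13 (d²=214833697.00)
P5 → Z-10 (d²=155147796.00)
P6 → Z-6 (d²=155048328.00)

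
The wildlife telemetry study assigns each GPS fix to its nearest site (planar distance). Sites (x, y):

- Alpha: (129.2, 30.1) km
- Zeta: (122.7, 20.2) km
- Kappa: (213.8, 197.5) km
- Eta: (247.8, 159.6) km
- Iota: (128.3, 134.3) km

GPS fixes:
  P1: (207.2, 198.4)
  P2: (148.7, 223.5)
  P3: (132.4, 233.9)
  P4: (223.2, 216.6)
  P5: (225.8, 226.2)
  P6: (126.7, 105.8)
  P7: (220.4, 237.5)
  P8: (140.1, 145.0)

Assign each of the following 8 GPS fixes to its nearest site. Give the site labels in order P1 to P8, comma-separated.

P1 → Kappa (d²=44.37)
P2 → Kappa (d²=4914.01)
P3 → Kappa (d²=7950.92)
P4 → Kappa (d²=453.17)
P5 → Kappa (d²=967.69)
P6 → Iota (d²=814.81)
P7 → Kappa (d²=1643.56)
P8 → Iota (d²=253.73)

Kappa, Kappa, Kappa, Kappa, Kappa, Iota, Kappa, Iota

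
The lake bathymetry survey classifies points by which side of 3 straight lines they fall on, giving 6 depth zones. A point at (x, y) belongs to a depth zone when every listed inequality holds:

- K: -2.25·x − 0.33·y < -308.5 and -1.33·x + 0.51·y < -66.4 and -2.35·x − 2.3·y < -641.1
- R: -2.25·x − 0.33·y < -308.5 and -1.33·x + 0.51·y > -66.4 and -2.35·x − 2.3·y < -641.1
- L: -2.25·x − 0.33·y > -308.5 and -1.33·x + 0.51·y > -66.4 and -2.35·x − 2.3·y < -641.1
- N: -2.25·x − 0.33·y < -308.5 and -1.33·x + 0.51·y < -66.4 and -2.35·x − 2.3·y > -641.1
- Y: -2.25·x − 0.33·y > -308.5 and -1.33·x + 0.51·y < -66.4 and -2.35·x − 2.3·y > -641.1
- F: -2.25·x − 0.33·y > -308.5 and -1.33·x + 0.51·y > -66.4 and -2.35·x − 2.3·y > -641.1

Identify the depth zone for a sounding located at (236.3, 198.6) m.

-2.25·236.3 − 0.33·198.6 = -597.213, which is < -308.5
-1.33·236.3 + 0.51·198.6 = -212.993, which is < -66.4
-2.35·236.3 − 2.3·198.6 = -1012.085, which is < -641.1
This sign pattern matches K.

K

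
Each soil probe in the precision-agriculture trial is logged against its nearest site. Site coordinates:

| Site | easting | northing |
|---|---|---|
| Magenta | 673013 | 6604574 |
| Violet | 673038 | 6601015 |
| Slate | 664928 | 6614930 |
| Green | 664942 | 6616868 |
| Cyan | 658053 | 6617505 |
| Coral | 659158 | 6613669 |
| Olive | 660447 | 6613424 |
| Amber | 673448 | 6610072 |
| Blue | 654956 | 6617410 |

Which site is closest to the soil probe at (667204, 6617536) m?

Squared distances to each site:
Magenta: 201757925.000; Violet: 306978997.000; Slate: 11971412.000; Green: 5562868.000; Cyan: 83741762.000; Coral: 79691805.000; Olive: 62565593.000; Amber: 94698832.000; Blue: 150029380.000.
Minimum at Green.

Green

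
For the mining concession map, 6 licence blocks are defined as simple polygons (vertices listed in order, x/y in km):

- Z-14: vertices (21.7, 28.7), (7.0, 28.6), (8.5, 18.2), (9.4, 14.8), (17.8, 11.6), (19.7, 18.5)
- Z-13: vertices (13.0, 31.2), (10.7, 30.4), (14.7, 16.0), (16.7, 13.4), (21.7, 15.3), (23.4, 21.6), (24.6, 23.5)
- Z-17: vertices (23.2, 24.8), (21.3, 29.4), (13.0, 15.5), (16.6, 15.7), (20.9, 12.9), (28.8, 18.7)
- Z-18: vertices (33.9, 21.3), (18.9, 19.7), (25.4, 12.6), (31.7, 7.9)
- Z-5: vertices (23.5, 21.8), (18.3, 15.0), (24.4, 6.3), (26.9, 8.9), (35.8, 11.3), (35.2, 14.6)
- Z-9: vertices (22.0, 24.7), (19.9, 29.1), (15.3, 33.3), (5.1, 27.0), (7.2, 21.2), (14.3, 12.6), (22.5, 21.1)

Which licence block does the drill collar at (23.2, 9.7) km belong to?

Cast a ray rightward from (23.2, 9.7). For each polygon, the edges (by vertex number in listed order) whose endpoints lie on opposite sides of y = 9.7, where each meets that height, and whether that is right or left of the point:
Z-14: no edge straddles that height → 0 crossings.
Z-13: no edge straddles that height → 0 crossings.
Z-17: no edge straddles that height → 0 crossings.
Z-18: 3–4 at x≈29.29 (right), 4–1 at x≈32.00 (right) → 2 crossings.
Z-5: 2–3 at x≈22.02 (left), 4–5 at x≈29.87 (right) → 1 crossing.
Z-9: no edge straddles that height → 0 crossings.
Only Z-5 has an odd count, so the point is inside Z-5.

Z-5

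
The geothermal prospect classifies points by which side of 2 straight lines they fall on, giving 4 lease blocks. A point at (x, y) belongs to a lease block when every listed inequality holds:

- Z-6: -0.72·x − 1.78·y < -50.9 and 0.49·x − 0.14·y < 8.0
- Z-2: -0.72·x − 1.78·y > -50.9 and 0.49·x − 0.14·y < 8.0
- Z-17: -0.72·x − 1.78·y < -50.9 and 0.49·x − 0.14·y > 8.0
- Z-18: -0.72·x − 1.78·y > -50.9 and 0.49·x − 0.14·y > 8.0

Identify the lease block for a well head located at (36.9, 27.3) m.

-0.72·36.9 − 1.78·27.3 = -75.162, which is < -50.9
0.49·36.9 − 0.14·27.3 = 14.259, which is > 8.0
This sign pattern matches Z-17.

Z-17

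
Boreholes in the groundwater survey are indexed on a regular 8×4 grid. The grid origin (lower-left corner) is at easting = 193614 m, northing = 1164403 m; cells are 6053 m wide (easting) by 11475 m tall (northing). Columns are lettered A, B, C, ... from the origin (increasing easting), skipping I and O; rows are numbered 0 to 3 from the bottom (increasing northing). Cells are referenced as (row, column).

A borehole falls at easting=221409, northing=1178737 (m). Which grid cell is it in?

(1, E)

Column index: ⌊(221409 − 193614) / 6053⌋ = ⌊4.592⌋ = 4 → column E
Row offset from origin: ⌊(1178737 − 1164403) / 11475⌋ = ⌊1.249⌋ = 1 → row 1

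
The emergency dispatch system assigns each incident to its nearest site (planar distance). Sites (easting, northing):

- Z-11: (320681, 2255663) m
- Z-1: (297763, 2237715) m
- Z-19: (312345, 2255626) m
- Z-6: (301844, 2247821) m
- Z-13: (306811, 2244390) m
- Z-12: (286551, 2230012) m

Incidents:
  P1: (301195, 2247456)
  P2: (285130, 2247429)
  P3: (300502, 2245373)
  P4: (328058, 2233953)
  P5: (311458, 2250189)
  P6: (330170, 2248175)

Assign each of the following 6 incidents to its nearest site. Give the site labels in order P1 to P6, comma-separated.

P1 → Z-6 (d²=554426.00)
P2 → Z-1 (d²=253954485.00)
P3 → Z-6 (d²=7793668.00)
P4 → Z-11 (d²=525744229.00)
P5 → Z-19 (d²=30347738.00)
P6 → Z-11 (d²=146111265.00)

Z-6, Z-1, Z-6, Z-11, Z-19, Z-11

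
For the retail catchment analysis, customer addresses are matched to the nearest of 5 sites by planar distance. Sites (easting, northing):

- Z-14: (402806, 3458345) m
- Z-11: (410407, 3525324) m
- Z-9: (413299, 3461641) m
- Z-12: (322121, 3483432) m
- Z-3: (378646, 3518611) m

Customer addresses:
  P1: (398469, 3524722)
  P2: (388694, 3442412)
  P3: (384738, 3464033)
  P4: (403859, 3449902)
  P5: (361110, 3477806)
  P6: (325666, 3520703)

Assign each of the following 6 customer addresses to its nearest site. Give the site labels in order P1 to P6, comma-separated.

Z-11, Z-14, Z-14, Z-14, Z-12, Z-12

P1 → Z-11 (d²=142878248.00)
P2 → Z-14 (d²=453009033.00)
P3 → Z-14 (d²=358805968.00)
P4 → Z-14 (d²=72393058.00)
P5 → Z-12 (d²=1551793997.00)
P6 → Z-12 (d²=1401694466.00)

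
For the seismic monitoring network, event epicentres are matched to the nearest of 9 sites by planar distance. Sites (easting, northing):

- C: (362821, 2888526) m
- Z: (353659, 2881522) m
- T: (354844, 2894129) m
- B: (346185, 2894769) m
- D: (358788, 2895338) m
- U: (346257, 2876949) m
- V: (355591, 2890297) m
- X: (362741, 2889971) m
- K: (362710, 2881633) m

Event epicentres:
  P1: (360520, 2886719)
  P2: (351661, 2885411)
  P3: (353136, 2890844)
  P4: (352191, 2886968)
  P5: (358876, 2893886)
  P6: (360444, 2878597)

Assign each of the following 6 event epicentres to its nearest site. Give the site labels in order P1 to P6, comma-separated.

C, Z, V, V, D, K

P1 → C (d²=8559850.00)
P2 → Z (d²=19116325.00)
P3 → V (d²=6326234.00)
P4 → V (d²=22642241.00)
P5 → D (d²=2116048.00)
P6 → K (d²=14352052.00)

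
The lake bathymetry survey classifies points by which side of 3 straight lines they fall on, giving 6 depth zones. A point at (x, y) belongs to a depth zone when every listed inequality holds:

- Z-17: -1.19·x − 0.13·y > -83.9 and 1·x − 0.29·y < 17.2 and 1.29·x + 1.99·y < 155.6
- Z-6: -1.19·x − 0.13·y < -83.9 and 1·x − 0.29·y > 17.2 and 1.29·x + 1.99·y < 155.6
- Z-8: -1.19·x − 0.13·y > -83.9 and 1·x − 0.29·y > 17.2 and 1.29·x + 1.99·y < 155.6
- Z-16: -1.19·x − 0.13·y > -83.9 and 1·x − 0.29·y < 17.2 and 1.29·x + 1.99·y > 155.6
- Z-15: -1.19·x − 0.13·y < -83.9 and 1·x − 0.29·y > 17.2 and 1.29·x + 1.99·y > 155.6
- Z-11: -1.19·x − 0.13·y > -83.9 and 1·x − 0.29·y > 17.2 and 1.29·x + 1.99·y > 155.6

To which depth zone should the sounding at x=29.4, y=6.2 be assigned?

Z-8

-1.19·29.4 − 0.13·6.2 = -35.792, which is > -83.9
1·29.4 − 0.29·6.2 = 27.602, which is > 17.2
1.29·29.4 + 1.99·6.2 = 50.264, which is < 155.6
This sign pattern matches Z-8.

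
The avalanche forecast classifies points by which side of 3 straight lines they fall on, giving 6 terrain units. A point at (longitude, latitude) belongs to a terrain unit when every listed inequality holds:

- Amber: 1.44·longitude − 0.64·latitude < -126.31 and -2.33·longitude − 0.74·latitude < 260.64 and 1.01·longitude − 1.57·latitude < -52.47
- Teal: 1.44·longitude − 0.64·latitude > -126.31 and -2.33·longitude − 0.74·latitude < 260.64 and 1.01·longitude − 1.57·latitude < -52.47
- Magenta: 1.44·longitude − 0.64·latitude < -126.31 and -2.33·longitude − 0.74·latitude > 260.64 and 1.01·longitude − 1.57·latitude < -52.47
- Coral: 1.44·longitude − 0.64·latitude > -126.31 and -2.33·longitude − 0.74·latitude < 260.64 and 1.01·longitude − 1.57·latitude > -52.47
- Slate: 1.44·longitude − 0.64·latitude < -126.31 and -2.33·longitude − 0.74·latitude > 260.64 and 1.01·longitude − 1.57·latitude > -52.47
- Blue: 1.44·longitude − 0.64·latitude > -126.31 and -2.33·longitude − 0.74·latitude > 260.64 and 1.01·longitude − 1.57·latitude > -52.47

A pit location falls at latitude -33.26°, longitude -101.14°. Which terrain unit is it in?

Coral

1.44·-101.14 − 0.64·-33.26 = -124.355, which is > -126.31
-2.33·-101.14 − 0.74·-33.26 = 260.269, which is < 260.64
1.01·-101.14 − 1.57·-33.26 = -49.933, which is > -52.47
This sign pattern matches Coral.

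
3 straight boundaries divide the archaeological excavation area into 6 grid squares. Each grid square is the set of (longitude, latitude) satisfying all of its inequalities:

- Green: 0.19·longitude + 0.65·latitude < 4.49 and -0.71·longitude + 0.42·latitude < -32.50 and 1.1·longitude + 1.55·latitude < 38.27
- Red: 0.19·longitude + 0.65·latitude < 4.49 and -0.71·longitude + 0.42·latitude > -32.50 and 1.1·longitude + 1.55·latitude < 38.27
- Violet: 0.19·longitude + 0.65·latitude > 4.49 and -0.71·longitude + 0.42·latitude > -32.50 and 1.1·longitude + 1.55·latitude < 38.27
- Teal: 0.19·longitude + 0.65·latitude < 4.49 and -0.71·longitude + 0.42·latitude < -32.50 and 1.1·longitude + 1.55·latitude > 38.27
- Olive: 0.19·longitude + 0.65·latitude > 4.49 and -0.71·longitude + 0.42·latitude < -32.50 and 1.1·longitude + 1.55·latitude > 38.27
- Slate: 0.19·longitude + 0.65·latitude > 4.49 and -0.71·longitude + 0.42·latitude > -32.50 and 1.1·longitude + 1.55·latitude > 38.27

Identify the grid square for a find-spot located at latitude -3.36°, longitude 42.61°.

0.19·42.61 + 0.65·-3.36 = 5.912, which is > 4.49
-0.71·42.61 + 0.42·-3.36 = -31.664, which is > -32.50
1.1·42.61 + 1.55·-3.36 = 41.663, which is > 38.27
This sign pattern matches Slate.

Slate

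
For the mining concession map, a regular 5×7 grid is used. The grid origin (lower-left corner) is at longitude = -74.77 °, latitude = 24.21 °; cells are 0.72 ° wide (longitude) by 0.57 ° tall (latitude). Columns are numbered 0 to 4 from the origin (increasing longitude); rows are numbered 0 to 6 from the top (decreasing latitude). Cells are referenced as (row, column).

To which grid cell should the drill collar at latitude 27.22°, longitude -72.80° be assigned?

(1, 2)

Column index: ⌊(-72.80 − -74.77) / 0.72⌋ = ⌊2.736⌋ = 2
Row offset from origin: ⌊(27.22 − 24.21) / 0.57⌋ = ⌊5.281⌋ = 5 → row 1 (counted from top)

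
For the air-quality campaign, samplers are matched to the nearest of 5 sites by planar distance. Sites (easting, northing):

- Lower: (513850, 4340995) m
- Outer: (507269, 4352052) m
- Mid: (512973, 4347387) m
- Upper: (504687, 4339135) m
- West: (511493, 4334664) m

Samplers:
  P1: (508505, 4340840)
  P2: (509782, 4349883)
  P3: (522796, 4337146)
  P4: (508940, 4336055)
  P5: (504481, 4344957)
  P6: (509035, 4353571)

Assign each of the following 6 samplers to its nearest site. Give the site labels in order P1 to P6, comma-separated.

Upper, Outer, Lower, West, Upper, Outer

P1 → Upper (d²=17484149.00)
P2 → Outer (d²=11019730.00)
P3 → Lower (d²=94845717.00)
P4 → West (d²=8452690.00)
P5 → Upper (d²=33938120.00)
P6 → Outer (d²=5426117.00)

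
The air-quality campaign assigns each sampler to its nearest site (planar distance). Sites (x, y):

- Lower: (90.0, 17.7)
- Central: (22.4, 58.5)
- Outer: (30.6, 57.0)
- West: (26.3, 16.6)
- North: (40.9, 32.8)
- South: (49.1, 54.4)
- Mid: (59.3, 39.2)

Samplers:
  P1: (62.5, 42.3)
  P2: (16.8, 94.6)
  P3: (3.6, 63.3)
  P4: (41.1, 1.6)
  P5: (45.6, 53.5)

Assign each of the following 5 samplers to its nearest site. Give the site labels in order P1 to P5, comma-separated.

P1 → Mid (d²=19.85)
P2 → Central (d²=1334.57)
P3 → Central (d²=376.48)
P4 → West (d²=444.04)
P5 → South (d²=13.06)

Mid, Central, Central, West, South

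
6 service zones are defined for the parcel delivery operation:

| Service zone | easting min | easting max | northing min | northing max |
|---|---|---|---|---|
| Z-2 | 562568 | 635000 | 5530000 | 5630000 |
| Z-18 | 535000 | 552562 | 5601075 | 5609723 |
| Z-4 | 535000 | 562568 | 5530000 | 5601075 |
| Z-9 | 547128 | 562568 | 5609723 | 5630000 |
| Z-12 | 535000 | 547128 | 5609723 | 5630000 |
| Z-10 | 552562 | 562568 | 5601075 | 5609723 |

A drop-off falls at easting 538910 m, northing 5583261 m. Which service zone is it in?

Z-4

The point has easting = 538910 and northing = 5583261.
Only Z-4 satisfies 535000 ≤ easting ≤ 562568 and 5530000 ≤ northing ≤ 5601075.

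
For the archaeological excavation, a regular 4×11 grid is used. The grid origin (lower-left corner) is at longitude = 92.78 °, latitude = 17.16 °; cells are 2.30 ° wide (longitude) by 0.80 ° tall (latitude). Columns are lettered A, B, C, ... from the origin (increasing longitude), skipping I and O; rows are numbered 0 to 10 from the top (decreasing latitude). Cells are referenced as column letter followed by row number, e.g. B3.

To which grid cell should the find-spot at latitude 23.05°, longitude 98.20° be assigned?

C3

Column index: ⌊(98.20 − 92.78) / 2.30⌋ = ⌊2.357⌋ = 2 → column C
Row offset from origin: ⌊(23.05 − 17.16) / 0.80⌋ = ⌊7.363⌋ = 7 → row 3 (counted from top)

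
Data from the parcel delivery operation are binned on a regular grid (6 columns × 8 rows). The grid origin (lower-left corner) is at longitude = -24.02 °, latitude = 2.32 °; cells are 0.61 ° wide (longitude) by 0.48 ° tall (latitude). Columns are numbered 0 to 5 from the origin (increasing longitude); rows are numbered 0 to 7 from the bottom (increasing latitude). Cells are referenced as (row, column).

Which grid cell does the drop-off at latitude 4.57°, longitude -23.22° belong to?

Column index: ⌊(-23.22 − -24.02) / 0.61⌋ = ⌊1.311⌋ = 1
Row offset from origin: ⌊(4.57 − 2.32) / 0.48⌋ = ⌊4.688⌋ = 4 → row 4

(4, 1)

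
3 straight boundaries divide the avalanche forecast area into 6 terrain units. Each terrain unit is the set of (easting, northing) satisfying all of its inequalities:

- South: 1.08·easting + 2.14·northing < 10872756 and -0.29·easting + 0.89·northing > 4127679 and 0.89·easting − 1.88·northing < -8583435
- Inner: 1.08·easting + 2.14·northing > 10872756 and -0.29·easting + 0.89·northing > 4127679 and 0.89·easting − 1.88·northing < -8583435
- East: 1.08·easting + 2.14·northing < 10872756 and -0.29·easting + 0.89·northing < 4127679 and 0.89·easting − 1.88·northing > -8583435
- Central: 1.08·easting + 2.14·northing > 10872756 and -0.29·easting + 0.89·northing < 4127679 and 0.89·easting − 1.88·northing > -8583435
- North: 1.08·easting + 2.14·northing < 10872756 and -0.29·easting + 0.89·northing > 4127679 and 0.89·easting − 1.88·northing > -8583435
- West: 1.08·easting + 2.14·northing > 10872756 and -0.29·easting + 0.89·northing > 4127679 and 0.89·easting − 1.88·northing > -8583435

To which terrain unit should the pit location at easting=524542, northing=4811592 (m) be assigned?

North

1.08·524542 + 2.14·4811592 = 10863312.240, which is < 10872756
-0.29·524542 + 0.89·4811592 = 4130199.700, which is > 4127679
0.89·524542 − 1.88·4811592 = -8578950.580, which is > -8583435
This sign pattern matches North.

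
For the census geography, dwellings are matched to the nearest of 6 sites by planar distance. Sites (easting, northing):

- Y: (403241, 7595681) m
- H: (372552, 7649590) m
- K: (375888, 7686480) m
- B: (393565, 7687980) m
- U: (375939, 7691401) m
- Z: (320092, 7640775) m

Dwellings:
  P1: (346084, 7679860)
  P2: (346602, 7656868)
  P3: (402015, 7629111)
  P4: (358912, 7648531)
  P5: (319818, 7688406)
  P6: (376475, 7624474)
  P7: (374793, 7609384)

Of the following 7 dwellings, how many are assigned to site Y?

2

P1 → K
P2 → H
P3 → Y
P4 → H
P5 → Z
P6 → H
P7 → Y
2 of the 7 go to Y.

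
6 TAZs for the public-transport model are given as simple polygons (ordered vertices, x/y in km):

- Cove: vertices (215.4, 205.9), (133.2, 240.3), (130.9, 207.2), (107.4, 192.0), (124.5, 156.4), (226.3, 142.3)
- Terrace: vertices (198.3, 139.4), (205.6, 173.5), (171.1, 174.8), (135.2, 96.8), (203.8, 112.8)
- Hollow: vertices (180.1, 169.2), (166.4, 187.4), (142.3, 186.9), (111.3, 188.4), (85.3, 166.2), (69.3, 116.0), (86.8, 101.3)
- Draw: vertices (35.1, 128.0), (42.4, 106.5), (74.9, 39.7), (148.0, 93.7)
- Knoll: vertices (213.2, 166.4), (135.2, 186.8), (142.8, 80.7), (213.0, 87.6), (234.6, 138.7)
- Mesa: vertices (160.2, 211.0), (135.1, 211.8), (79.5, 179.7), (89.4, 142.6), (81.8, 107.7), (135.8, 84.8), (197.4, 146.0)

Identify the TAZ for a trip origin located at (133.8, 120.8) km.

Mesa

Cast a ray rightward from (133.8, 120.8). For each polygon, the edges (by vertex number in listed order) whose endpoints lie on opposite sides of y = 120.8, where each meets that height, and whether that is right or left of the point:
Cove: no edge straddles that height → 0 crossings.
Terrace: 3–4 at x≈146.25 (right), 5–1 at x≈202.15 (right) → 2 crossings.
Hollow: 5–6 at x≈70.83 (left), 7–1 at x≈113.59 (left) → 0 crossings.
Draw: 1–2 at x≈37.54 (left), 4–1 at x≈58.80 (left) → 0 crossings.
Knoll: 2–3 at x≈139.93 (right), 4–5 at x≈227.03 (right) → 2 crossings.
Mesa: 4–5 at x≈84.65 (left), 6–7 at x≈172.04 (right) → 1 crossing.
Only Mesa has an odd count, so the point is inside Mesa.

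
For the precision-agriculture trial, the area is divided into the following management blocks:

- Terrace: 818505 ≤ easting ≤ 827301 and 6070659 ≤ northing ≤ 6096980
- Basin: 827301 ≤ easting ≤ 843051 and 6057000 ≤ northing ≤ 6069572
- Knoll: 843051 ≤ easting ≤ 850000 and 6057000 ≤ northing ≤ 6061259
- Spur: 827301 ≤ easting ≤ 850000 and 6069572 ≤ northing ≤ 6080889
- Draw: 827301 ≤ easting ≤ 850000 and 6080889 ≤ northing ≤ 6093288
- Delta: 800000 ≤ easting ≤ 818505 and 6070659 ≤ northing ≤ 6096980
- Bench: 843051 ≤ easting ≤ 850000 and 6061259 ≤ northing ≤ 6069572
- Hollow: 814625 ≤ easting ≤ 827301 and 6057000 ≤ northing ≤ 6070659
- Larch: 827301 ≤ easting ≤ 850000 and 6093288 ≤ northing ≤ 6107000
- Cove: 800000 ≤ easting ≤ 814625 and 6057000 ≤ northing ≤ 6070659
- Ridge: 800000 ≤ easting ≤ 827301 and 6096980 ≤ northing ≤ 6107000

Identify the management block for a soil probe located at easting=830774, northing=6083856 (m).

Draw

The point has easting = 830774 and northing = 6083856.
Only Draw satisfies 827301 ≤ easting ≤ 850000 and 6080889 ≤ northing ≤ 6093288.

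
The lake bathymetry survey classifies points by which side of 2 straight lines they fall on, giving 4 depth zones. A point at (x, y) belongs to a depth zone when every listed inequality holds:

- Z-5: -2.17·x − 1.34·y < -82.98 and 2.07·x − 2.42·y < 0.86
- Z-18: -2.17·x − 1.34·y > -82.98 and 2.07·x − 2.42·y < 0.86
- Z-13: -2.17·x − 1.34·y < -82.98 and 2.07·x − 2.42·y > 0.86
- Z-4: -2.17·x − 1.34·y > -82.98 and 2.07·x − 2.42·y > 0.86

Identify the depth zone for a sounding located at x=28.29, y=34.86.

-2.17·28.29 − 1.34·34.86 = -108.102, which is < -82.98
2.07·28.29 − 2.42·34.86 = -25.801, which is < 0.86
This sign pattern matches Z-5.

Z-5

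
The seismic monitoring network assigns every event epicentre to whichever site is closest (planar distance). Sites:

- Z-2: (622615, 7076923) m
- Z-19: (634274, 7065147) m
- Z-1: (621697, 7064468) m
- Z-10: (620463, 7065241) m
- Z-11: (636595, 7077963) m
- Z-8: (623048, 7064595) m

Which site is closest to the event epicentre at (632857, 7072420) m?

Z-11

Squared distances to each site:
Z-2: 125175573.000; Z-19: 54904418.000; Z-1: 187779904.000; Z-10: 205149277.000; Z-11: 44697493.000; Z-8: 157447106.000.
Minimum at Z-11.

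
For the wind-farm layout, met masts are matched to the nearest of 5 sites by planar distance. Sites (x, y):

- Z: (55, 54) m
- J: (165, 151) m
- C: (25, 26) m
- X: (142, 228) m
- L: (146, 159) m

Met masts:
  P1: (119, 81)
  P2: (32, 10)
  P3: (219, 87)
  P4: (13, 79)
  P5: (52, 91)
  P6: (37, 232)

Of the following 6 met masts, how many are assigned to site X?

P1 → Z
P2 → C
P3 → J
P4 → Z
P5 → Z
P6 → X
1 of the 6 goes to X.

1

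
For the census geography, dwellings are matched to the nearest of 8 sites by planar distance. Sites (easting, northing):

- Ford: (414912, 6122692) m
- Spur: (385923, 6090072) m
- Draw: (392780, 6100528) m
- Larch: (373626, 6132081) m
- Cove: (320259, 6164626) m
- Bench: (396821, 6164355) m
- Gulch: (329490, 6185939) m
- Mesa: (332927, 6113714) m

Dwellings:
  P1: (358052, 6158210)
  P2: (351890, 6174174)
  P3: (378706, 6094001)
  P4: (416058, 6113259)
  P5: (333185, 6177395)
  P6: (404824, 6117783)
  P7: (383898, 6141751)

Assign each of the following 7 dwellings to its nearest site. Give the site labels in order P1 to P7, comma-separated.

Larch, Gulch, Spur, Ford, Gulch, Ford, Larch

P1 → Larch (d²=925274117.00)
P2 → Gulch (d²=640175225.00)
P3 → Spur (d²=67522130.00)
P4 → Ford (d²=90294805.00)
P5 → Gulch (d²=86652961.00)
P6 → Ford (d²=125866025.00)
P7 → Larch (d²=199022884.00)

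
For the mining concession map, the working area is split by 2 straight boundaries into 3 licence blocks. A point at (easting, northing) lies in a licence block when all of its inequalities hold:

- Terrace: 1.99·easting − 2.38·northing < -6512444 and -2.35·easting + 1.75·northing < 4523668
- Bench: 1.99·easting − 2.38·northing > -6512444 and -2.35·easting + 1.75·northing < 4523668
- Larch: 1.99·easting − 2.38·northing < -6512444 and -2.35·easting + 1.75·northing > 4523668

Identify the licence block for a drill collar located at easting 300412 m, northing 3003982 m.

1.99·300412 − 2.38·3003982 = -6551657.280, which is < -6512444
-2.35·300412 + 1.75·3003982 = 4551000.300, which is > 4523668
This sign pattern matches Larch.

Larch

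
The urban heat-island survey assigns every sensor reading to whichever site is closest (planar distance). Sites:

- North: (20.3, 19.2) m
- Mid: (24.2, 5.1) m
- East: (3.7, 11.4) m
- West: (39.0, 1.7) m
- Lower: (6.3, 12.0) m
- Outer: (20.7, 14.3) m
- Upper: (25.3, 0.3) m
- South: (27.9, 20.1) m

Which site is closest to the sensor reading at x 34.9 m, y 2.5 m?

Squared distances to each site:
North: 492.050; Mid: 121.250; East: 1052.650; West: 17.450; Lower: 908.210; Outer: 340.880; Upper: 97.000; South: 358.760.
Minimum at West.

West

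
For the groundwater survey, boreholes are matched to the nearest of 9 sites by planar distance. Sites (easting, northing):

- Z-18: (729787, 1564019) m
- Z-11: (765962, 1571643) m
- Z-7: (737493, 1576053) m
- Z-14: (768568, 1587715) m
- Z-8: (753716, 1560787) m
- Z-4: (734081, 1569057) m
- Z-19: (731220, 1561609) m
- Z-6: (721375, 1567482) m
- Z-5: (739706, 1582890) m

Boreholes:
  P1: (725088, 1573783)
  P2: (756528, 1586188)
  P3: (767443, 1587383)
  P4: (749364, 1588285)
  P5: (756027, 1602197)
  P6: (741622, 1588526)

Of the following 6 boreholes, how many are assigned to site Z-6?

1

P1 → Z-6
P2 → Z-14
P3 → Z-14
P4 → Z-5
P5 → Z-14
P6 → Z-5
1 of the 6 goes to Z-6.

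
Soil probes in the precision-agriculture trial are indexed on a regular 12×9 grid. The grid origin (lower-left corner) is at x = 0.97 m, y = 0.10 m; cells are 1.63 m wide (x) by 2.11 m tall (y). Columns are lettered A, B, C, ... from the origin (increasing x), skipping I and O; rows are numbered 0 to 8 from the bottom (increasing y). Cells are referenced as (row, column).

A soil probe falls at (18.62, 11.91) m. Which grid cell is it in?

(5, L)

Column index: ⌊(18.62 − 0.97) / 1.63⌋ = ⌊10.828⌋ = 10 → column L
Row offset from origin: ⌊(11.91 − 0.10) / 2.11⌋ = ⌊5.597⌋ = 5 → row 5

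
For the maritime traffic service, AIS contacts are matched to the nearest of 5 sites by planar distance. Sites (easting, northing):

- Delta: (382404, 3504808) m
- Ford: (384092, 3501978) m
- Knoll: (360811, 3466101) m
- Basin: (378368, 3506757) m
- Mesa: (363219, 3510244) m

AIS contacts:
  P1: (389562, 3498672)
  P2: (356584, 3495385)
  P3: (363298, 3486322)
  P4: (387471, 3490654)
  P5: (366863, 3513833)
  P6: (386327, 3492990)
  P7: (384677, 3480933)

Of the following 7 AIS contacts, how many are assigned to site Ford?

P1 → Ford
P2 → Mesa
P3 → Knoll
P4 → Ford
P5 → Mesa
P6 → Ford
P7 → Ford
4 of the 7 go to Ford.

4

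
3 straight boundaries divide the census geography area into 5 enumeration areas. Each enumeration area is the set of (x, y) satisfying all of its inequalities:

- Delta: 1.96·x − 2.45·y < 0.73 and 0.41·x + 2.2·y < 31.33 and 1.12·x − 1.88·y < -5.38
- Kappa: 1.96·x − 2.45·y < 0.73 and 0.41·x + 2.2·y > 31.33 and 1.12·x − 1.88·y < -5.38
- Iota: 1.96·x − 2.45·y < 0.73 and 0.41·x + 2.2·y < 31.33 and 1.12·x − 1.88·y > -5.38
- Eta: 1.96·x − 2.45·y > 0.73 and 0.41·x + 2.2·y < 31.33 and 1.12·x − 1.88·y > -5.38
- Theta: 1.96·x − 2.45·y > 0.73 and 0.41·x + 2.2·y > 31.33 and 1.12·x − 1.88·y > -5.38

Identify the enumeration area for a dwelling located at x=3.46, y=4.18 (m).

Iota

1.96·3.46 − 2.45·4.18 = -3.459, which is < 0.73
0.41·3.46 + 2.2·4.18 = 10.615, which is < 31.33
1.12·3.46 − 1.88·4.18 = -3.983, which is > -5.38
This sign pattern matches Iota.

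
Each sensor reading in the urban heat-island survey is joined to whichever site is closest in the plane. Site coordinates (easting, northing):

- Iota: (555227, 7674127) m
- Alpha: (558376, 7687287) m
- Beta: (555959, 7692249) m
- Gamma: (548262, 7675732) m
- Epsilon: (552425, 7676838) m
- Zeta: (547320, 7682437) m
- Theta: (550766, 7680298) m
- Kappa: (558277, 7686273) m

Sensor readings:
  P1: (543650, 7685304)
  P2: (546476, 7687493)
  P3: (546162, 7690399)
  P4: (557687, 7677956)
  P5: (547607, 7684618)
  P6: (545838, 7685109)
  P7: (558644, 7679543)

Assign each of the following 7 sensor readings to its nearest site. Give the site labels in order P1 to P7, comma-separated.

P1 → Zeta (d²=21688589.00)
P2 → Zeta (d²=26275472.00)
P3 → Zeta (d²=64734408.00)
P4 → Iota (d²=20712841.00)
P5 → Zeta (d²=4839130.00)
P6 → Zeta (d²=9335908.00)
P7 → Iota (d²=41008945.00)

Zeta, Zeta, Zeta, Iota, Zeta, Zeta, Iota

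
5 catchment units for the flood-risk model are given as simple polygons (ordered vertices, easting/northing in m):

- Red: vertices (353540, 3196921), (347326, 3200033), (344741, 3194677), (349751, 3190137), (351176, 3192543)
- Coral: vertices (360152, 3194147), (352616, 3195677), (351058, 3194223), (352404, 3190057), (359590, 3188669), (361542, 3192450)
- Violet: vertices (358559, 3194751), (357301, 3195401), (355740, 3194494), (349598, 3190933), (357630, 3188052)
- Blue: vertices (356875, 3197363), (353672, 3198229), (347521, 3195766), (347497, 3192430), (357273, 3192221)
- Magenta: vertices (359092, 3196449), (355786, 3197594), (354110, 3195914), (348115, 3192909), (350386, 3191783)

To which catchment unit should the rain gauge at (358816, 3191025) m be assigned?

Coral

Cast a ray rightward from (358816, 3191025). For each polygon, the edges (by vertex number in listed order) whose endpoints lie on opposite sides of northing = 3191025, where each meets that height, and whether that is right or left of the point:
Red: 3–4 at easting≈348771.1 (left), 4–5 at easting≈350276.9 (left) → 0 crossings.
Coral: 3–4 at easting≈352091.2 (left), 5–6 at easting≈360806.3 (right) → 1 crossing.
Violet: 3–4 at easting≈349756.7 (left), 5–1 at easting≈358042.3 (left) → 0 crossings.
Blue: no edge straddles that height → 0 crossings.
Magenta: no edge straddles that height → 0 crossings.
Only Coral has an odd count, so the point is inside Coral.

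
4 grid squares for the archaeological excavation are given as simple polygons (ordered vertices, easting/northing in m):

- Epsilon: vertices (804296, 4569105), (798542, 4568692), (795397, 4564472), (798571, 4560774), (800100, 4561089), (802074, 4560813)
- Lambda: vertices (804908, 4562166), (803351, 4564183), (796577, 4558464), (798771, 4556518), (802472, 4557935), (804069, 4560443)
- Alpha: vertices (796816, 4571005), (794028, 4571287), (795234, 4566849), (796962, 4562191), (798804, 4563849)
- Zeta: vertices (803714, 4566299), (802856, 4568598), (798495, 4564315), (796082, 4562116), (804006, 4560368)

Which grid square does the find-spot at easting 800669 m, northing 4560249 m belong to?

Cast a ray rightward from (800669, 4560249). For each polygon, the edges (by vertex number in listed order) whose endpoints lie on opposite sides of northing = 4560249, where each meets that height, and whether that is right or left of the point:
Epsilon: no edge straddles that height → 0 crossings.
Lambda: 2–3 at easting≈798691.3 (left), 5–6 at easting≈803945.5 (right) → 1 crossing.
Alpha: no edge straddles that height → 0 crossings.
Zeta: no edge straddles that height → 0 crossings.
Only Lambda has an odd count, so the point is inside Lambda.

Lambda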